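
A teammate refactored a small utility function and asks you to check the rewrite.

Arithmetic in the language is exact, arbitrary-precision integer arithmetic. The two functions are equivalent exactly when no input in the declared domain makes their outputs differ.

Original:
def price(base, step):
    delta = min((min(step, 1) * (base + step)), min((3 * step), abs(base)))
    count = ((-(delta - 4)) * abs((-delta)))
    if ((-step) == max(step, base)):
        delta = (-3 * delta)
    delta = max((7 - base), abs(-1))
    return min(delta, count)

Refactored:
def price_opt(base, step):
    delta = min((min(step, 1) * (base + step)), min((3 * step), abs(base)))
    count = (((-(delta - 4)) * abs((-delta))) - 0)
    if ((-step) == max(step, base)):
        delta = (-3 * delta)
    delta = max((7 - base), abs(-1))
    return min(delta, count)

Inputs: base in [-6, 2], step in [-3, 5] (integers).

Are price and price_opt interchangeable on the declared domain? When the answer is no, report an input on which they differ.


Comparing the listings, the differences include: constant usage differs; also arithmetic usage differs.
One worked example (base=2, step=3) — price: delta=2, then count=4, then ((-step) == max(step, base)) is false, then delta=5, then returns 4; price_opt: delta=2, then count=4, then ((-step) == max(step, base)) is false, then delta=5, then returns 4; agreement on 4.
Every one of the 81 inputs gives matching results.
verdict: equivalent


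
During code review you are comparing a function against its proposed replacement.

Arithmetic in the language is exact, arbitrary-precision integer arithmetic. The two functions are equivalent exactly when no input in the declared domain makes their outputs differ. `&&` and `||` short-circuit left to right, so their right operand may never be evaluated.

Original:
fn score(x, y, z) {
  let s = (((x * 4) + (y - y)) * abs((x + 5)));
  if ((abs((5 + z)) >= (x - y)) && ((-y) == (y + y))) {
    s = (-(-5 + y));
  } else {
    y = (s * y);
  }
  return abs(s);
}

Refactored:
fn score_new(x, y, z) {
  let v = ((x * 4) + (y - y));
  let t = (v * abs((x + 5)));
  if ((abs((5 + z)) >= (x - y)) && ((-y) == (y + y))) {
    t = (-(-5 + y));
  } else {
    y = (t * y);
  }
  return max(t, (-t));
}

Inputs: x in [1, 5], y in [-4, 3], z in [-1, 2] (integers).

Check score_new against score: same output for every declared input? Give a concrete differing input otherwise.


Equivalent — the differences include min/max/abs usage differs, statement counts differ, local variable names differ, yet no declared input distinguishes the two.
Spot check at x=3, y=1, z=2 — score: s=96, then ((abs((5 + z)) >= (x - y)) && ((-y) == (y + y))) is false, then y=96, then returns 96. score_new: v=12, then t=96, then ((abs((5 + z)) >= (x - y)) && ((-y) == (y + y))) is false, then y=96, then returns 96. Both give 96.
Sweeping the whole domain (160 inputs) finds no disagreement.
verdict: equivalent


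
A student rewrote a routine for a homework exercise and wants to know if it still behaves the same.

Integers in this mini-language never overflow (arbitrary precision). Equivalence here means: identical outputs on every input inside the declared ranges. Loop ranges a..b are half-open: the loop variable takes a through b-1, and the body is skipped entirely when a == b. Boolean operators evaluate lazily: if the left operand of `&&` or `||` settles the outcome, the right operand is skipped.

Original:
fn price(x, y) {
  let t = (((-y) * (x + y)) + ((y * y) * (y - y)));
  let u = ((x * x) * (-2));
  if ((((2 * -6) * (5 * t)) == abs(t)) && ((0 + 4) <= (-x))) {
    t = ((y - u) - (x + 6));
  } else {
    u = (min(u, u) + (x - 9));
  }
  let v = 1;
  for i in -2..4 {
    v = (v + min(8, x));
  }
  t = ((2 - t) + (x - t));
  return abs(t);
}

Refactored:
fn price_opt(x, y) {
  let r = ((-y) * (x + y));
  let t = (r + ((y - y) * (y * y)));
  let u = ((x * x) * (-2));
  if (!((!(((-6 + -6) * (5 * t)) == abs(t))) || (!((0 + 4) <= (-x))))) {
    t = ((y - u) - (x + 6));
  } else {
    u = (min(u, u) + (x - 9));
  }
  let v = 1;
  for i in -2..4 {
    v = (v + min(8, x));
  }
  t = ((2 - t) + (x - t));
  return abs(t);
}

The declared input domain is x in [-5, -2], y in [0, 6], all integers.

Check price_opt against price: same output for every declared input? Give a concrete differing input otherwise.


The two are interchangeable: statement counts differ, and constant usage differs, and arithmetic usage differs, and local variable names differ, and boolean connective usage differs, and every declared input agrees.
As a probe, take x=-5, y=3: price runs t becomes 6; next u becomes -50; next ((((2 * -6) * (5 * t)) == abs(t)) && ((0 + 4) <= (-x))) evaluates to false; next u becomes -64; next v becomes 1; next at i=-2:; next v becomes -4; next at i=-1:; next v becomes -9; next at i=0:; next v becomes -14; next at i=1:; next v becomes -19; next at i=2:; next v becomes -24; next at i=3:; next v becomes -29; next t becomes -15; next final value 15; price_opt runs r becomes 6; next t becomes 6; next u becomes -50; next (!((!(((-6 + -6) * (5 * t)) == abs(t))) || (!((0 + 4) <= (-x))))) evaluates to false; next u becomes -64; next v becomes 1; next at i=-2:; next v becomes -4; next at i=-1:; next v becomes -9; next at i=0:; next v becomes -14; next at i=1:; next v becomes -19; next at i=2:; next v becomes -24; next at i=3:; next v becomes -29; next t becomes -15; next final value 15; both end at 15.
Checked all 28 inputs in the declared domain: the outputs agree on every one.
verdict: equivalent


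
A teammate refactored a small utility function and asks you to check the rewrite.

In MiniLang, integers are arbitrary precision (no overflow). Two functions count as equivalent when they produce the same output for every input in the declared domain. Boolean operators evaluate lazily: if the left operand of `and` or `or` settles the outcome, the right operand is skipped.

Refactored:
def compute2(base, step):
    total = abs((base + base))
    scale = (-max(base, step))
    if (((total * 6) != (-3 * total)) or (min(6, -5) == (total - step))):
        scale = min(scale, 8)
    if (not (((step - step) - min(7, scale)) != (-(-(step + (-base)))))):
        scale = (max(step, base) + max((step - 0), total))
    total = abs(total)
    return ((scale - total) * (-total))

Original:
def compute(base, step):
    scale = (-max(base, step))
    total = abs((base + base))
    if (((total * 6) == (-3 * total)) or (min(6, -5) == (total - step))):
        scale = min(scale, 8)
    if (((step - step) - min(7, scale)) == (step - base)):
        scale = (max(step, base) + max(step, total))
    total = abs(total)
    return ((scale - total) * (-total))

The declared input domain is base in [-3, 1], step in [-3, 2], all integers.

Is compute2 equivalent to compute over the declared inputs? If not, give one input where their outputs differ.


Although `((total * 6) == (-3 * total))` became `((total * 6) != (-3 * total))`, no input in the stated domain can expose it.
As a probe, take base=-1, step=-2: compute runs scale becomes 1; next total becomes 2; next (((total * 6) == (-3 * total)) or (min(6, -5) == (total - step))) evaluates to false; next (((step - step) - min(7, scale)) == (step - base)) evaluates to true; next scale becomes 1; next total becomes 2; next final value 2; compute2 runs total becomes 2; next scale becomes 1; next (((total * 6) != (-3 * total)) or (min(6, -5) == (total - step))) evaluates to true; next scale becomes 1; next (not (((step - step) - min(7, scale)) != (-(-(step + (-base)))))) evaluates to true; next scale becomes 1; next total becomes 2; next final value 2; both end at 2.
An exhaustive pass over the 30 declared inputs shows identical outputs.
verdict: equivalent


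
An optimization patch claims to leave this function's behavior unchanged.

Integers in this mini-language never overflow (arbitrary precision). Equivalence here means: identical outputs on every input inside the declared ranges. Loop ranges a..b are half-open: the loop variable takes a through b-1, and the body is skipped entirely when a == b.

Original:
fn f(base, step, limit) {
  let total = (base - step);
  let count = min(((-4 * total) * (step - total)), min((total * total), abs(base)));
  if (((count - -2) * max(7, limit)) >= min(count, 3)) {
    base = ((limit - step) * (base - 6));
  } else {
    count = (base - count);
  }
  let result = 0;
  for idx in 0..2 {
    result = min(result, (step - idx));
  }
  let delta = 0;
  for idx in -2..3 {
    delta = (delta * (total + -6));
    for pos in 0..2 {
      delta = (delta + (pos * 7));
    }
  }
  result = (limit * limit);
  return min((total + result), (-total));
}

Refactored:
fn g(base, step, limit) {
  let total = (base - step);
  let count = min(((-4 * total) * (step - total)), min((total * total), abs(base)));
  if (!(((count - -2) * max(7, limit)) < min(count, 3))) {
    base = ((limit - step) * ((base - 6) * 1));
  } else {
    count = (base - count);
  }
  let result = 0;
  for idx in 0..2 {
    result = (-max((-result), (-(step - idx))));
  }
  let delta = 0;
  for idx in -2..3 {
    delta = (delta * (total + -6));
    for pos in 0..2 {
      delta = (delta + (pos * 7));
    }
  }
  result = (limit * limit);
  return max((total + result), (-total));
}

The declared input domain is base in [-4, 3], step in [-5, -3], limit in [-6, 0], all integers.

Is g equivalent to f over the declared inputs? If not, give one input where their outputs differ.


Evaluate both at base=-4, step=-5, limit=-6.
f: total := 1 | count := 1 | (((count - -2) * max(7, limit)) >= min(count, 3)): true | base := 10 | result := 0 | iter idx=0: | result := -5 | iter idx=1: | result := -6 | delta := 0 | iter idx=-2: | delta := 0 | iter pos=0: | delta := 0 | iter pos=1: | delta := 7 | iter idx=-1: | delta := -35 | iter pos=0: | delta := -35 | iter pos=1: | delta := -28 | iter idx=0: | delta := 140 | iter pos=0: | delta := 140 | iter pos=1: | delta := 147 | iter idx=1: | delta := -735 | iter pos=0: | delta := -735 | iter pos=1: | delta := -728 | iter idx=2: | delta := 3640 | iter pos=0: | delta := 3640 | iter pos=1: | delta := 3647 | result := 36 | result -1
g: total := 1 | count := 1 | (!(((count - -2) * max(7, limit)) < min(count, 3))): true | base := 10 | result := 0 | iter idx=0: | result := -5 | iter idx=1: | result := -6 | delta := 0 | iter idx=-2: | delta := 0 | iter pos=0: | delta := 0 | iter pos=1: | delta := 7 | iter idx=-1: | delta := -35 | iter pos=0: | delta := -35 | iter pos=1: | delta := -28 | iter idx=0: | delta := 140 | iter pos=0: | delta := 140 | iter pos=1: | delta := 147 | iter idx=1: | delta := -735 | iter pos=0: | delta := -735 | iter pos=1: | delta := -728 | iter idx=2: | delta := 3640 | iter pos=0: | delta := 3640 | iter pos=1: | delta := 3647 | result := 36 | result 37
-1 against 37: the behavior changed.
verdict: not equivalent; witness: base=-4, step=-5, limit=-6


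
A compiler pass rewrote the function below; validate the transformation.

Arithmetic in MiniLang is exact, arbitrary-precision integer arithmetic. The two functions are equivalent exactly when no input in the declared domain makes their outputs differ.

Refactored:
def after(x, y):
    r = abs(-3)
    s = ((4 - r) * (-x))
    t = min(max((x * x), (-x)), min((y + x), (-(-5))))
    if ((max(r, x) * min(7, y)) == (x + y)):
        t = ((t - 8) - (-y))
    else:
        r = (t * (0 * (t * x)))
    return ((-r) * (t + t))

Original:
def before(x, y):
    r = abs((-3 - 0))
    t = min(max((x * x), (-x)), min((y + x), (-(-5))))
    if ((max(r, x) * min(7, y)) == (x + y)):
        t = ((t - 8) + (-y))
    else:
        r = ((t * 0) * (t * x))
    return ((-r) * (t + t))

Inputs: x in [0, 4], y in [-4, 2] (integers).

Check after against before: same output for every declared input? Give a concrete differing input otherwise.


Run the pair on x=2, y=1.
before: r = 3; t = 3; ((max(r, x) * min(7, y)) == (x + y)) -> true; t = -6; return 36
after: r = 3; s = -2; t = 3; ((max(r, x) * min(7, y)) == (x + y)) -> true; t = -4; return 24
36 != 24, so the rewrite changes behavior.
verdict: not equivalent; witness: x=2, y=1


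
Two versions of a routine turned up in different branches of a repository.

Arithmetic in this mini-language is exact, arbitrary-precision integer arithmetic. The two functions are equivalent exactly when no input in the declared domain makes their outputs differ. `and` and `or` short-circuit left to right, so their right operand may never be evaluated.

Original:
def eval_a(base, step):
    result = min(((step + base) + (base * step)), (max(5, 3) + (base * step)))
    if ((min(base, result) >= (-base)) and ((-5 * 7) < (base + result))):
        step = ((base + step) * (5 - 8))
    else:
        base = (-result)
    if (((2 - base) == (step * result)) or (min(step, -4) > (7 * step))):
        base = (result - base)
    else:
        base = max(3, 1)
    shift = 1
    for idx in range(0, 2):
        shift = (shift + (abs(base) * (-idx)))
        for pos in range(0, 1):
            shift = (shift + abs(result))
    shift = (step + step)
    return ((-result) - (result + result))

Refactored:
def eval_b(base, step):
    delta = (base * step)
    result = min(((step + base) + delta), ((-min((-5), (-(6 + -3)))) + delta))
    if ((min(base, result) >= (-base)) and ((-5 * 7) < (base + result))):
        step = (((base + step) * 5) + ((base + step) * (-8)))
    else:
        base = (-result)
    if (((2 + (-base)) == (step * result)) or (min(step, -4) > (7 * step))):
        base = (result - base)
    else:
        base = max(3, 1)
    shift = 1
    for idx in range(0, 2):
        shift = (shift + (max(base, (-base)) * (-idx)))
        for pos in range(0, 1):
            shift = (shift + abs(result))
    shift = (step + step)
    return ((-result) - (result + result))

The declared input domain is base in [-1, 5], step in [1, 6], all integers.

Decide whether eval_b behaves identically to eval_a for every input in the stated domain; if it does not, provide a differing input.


Side by side, the visible changes include: statement counts differ; also arithmetic usage differs; also constant usage differs; also local variable names differ; also min/max/abs usage differs.
One worked example (base=5, step=1) — eval_a: result becomes 10; next ((min(base, result) >= (-base)) and ((-5 * 7) < (base + result))) evaluates to true; next step becomes -18; next (((2 - base) == (step * result)) or (min(step, -4) > (7 * step))) evaluates to true; next base becomes 5; next shift becomes 1; next at idx=0:; next shift becomes 1; next at pos=0:; next shift becomes 11; next at idx=1:; next shift becomes 6; next at pos=0:; next shift becomes 16; next shift becomes -36; next final value -30; eval_b: delta becomes 5; next result becomes 10; next ((min(base, result) >= (-base)) and ((-5 * 7) < (base + result))) evaluates to true; next step becomes -18; next (((2 + (-base)) == (step * result)) or (min(step, -4) > (7 * step))) evaluates to true; next base becomes 5; next shift becomes 1; next at idx=0:; next shift becomes 1; next at pos=0:; next shift becomes 11; next at idx=1:; next shift becomes 6; next at pos=0:; next shift becomes 16; next shift becomes -36; next final value -30; agreement on -30.
Every one of the 42 inputs gives matching results.
verdict: equivalent


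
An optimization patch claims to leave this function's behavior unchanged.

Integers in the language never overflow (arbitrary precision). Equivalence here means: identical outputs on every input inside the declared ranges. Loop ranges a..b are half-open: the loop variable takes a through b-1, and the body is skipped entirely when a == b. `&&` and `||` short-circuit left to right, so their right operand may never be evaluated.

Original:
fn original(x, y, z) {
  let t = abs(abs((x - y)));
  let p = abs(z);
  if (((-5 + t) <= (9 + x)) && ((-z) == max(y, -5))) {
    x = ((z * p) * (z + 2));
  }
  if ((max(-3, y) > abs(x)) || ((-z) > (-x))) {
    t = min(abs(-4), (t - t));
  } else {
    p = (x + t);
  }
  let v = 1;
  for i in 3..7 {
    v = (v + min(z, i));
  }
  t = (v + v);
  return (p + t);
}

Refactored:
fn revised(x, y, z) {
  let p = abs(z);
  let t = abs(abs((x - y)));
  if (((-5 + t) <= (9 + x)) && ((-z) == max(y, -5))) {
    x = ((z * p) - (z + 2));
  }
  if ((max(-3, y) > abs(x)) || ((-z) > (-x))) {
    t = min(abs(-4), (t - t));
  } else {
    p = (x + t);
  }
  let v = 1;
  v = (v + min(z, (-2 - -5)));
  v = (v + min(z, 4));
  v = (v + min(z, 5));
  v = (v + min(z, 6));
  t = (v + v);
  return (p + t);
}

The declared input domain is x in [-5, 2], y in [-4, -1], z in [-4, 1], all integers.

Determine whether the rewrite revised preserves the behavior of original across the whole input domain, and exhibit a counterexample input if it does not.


Run the pair on x=-5, y=-1, z=1.
original: t becomes 4; next p becomes 1; next (((-5 + t) <= (9 + x)) && ((-z) == max(y, -5))) evaluates to true; next x becomes 3; next ((max(-3, y) > abs(x)) || ((-z) > (-x))) evaluates to true; next t becomes 0; next v becomes 1; next at i=3:; next v becomes 2; next at i=4:; next v becomes 3; next at i=5:; next v becomes 4; next at i=6:; next v becomes 5; next t becomes 10; next final value 11
revised: p becomes 1; next t becomes 4; next (((-5 + t) <= (9 + x)) && ((-z) == max(y, -5))) evaluates to true; next x becomes -2; next ((max(-3, y) > abs(x)) || ((-z) > (-x))) evaluates to false; next p becomes 2; next v becomes 1; next v becomes 2; next v becomes 3; next v becomes 4; next v becomes 5; next t becomes 10; next final value 12
11 != 12, so the rewrite changes behavior.
verdict: not equivalent; witness: x=-5, y=-1, z=1


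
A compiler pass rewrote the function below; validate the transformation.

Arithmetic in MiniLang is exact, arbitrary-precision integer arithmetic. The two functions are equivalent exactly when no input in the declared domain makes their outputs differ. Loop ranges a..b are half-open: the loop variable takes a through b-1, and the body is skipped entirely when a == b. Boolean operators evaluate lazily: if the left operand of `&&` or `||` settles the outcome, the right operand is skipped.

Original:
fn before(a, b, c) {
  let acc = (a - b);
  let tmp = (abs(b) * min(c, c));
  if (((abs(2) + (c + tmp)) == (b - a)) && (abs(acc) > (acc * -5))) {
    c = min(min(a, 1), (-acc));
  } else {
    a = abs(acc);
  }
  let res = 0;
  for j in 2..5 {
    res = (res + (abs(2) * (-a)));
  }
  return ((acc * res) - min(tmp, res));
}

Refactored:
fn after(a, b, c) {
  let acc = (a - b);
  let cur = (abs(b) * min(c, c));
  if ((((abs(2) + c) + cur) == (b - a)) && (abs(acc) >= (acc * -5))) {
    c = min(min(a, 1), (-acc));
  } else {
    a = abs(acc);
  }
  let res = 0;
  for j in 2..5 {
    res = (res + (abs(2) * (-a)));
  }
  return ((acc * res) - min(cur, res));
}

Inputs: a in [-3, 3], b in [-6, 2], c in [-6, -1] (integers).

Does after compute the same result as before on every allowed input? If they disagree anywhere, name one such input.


Consider the input a=1, b=1, c=-1.
before: acc := 0 | tmp := -1 | (((abs(2) + (c + tmp)) == (b - a)) && (abs(acc) > (acc * -5))): false | a := 0 | res := 0 | iter j=2: | res := 0 | iter j=3: | res := 0 | iter j=4: | res := 0 | result 1
after: acc := 0 | cur := -1 | ((((abs(2) + c) + cur) == (b - a)) && (abs(acc) >= (acc * -5))): true | c := 0 | res := 0 | iter j=2: | res := -2 | iter j=3: | res := -4 | iter j=4: | res := -6 | result 6
1 != 6, so the rewrite changes behavior.
verdict: not equivalent; witness: a=1, b=1, c=-1


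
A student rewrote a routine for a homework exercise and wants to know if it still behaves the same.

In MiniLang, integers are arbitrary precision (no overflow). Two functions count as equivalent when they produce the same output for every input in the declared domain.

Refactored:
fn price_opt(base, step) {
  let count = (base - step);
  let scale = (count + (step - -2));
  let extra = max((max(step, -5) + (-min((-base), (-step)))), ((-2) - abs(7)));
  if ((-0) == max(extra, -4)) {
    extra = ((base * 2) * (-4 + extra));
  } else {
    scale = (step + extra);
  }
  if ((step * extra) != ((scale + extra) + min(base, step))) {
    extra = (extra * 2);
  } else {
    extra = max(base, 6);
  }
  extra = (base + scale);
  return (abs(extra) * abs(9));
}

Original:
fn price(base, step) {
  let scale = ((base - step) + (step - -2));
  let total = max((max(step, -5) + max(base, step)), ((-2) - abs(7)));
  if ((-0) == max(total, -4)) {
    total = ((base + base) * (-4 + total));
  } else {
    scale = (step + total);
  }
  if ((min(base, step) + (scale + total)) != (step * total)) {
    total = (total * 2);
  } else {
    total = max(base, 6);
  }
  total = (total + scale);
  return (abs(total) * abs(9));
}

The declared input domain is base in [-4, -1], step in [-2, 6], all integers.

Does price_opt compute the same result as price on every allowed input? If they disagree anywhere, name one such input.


Evaluate both at base=-4, step=-2.
price: scale=-2, then total=-4, then ((-0) == max(total, -4)) is false, then scale=-6, then ((min(base, step) + (scale + total)) != (step * total)) is true, then total=-8, then total=-14, then returns 126
price_opt: count=-2, then scale=-2, then extra=-4, then ((-0) == max(extra, -4)) is false, then scale=-6, then ((step * extra) != ((scale + extra) + min(base, step))) is true, then extra=-8, then extra=-10, then returns 90
126 and 90 differ, so these are not the same function on this domain.
verdict: not equivalent; witness: base=-4, step=-2


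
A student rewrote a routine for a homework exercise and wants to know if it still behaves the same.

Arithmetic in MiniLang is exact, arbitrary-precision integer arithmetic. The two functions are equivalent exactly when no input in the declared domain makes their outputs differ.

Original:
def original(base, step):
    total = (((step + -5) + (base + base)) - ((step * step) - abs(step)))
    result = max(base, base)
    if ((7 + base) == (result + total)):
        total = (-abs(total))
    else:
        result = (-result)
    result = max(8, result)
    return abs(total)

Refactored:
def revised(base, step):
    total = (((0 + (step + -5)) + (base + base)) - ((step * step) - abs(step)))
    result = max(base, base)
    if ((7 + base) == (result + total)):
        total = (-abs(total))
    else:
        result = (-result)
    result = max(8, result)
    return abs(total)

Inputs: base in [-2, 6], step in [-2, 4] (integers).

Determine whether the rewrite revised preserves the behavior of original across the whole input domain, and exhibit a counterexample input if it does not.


Changes here: arithmetic usage differs; constant usage differs; the full 63-point sweep finds no disagreement.
verdict: equivalent


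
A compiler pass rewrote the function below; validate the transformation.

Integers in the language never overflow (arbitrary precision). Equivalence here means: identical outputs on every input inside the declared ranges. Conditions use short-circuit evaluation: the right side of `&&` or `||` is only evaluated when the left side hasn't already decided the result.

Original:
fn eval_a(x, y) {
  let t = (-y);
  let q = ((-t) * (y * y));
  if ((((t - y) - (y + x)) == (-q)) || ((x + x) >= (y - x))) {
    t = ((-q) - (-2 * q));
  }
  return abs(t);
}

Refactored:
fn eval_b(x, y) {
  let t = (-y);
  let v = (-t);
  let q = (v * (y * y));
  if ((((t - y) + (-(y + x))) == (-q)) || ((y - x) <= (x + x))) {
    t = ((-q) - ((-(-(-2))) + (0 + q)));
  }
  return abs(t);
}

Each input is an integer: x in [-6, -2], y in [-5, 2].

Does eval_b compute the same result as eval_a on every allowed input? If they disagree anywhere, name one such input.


Not equivalent: x=-2, y=-2 separates them (8 vs 18).
eval_a: t=2, then q=-8, then ((((t - y) - (y + x)) == (-q)) || ((x + x) >= (y - x))) is true, then t=-8, then returns 8
eval_b: t=2, then v=-2, then q=-8, then ((((t - y) + (-(y + x))) == (-q)) || ((y - x) <= (x + x))) is true, then t=18, then returns 18
verdict: not equivalent; witness: x=-2, y=-2


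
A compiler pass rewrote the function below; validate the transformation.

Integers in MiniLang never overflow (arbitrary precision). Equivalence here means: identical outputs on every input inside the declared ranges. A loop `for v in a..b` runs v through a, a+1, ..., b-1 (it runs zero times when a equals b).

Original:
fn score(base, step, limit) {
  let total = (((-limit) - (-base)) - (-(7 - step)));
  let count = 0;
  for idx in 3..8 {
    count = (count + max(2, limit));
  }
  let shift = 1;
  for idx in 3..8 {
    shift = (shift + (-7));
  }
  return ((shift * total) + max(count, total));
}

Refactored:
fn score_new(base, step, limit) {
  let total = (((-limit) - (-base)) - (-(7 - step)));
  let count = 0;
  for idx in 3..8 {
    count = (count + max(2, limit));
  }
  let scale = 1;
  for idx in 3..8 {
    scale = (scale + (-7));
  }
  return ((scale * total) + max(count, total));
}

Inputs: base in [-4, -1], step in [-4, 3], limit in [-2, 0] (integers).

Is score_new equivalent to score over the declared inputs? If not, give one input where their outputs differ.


Comparing the listings, the differences include: local variable names differ.
Tracing base=-4, step=0, limit=0: score: total=3, then count=0, then (idx=3), then count=2, then (idx=4), then count=4, then (idx=5), then count=6, then (idx=6), then count=8, then (idx=7), then count=10, then shift=1, then (idx=3), then shift=-6, then (idx=4), then shift=-13, then (idx=5), then shift=-20, then (idx=6), then shift=-27, then (idx=7), then shift=-34, then returns -92 | score_new: total=3, then count=0, then (idx=3), then count=2, then (idx=4), then count=4, then (idx=5), then count=6, then (idx=6), then count=8, then (idx=7), then count=10, then scale=1, then (idx=3), then scale=-6, then (idx=4), then scale=-13, then (idx=5), then scale=-20, then (idx=6), then scale=-27, then (idx=7), then scale=-34, then returns -92 — matching result -92.
An exhaustive pass over the 96 declared inputs shows identical outputs.
verdict: equivalent


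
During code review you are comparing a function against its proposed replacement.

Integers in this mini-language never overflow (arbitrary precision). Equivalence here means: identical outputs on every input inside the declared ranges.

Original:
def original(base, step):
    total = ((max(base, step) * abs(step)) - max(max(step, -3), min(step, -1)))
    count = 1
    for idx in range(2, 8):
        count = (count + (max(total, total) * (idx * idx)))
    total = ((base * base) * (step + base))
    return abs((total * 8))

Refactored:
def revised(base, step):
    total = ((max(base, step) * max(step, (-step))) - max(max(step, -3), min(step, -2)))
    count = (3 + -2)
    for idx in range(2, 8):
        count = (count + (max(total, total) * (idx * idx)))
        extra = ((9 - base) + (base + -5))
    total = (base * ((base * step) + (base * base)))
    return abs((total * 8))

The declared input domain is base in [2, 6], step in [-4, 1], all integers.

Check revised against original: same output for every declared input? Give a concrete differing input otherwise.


The one real change (`-1` became `-2`) has no effect anywhere in the declared ranges.
Tracing base=2, step=-1: original: total becomes 3; next count becomes 1; next at idx=2:; next count becomes 13; next at idx=3:; next count becomes 40; next at idx=4:; next count becomes 88; next at idx=5:; next count becomes 163; next at idx=6:; next count becomes 271; next at idx=7:; next count becomes 418; next total becomes 4; next final value 32 | revised: total becomes 3; next count becomes 1; next at idx=2:; next count becomes 13; next extra becomes 4; next at idx=3:; next count becomes 40; next extra becomes 4; next at idx=4:; next count becomes 88; next extra becomes 4; next at idx=5:; next count becomes 163; next extra becomes 4; next at idx=6:; next count becomes 271; next extra becomes 4; next at idx=7:; next count becomes 418; next extra becomes 4; next total becomes 4; next final value 32 — matching result 32.
Sweeping the whole domain (30 inputs) finds no disagreement.
verdict: equivalent


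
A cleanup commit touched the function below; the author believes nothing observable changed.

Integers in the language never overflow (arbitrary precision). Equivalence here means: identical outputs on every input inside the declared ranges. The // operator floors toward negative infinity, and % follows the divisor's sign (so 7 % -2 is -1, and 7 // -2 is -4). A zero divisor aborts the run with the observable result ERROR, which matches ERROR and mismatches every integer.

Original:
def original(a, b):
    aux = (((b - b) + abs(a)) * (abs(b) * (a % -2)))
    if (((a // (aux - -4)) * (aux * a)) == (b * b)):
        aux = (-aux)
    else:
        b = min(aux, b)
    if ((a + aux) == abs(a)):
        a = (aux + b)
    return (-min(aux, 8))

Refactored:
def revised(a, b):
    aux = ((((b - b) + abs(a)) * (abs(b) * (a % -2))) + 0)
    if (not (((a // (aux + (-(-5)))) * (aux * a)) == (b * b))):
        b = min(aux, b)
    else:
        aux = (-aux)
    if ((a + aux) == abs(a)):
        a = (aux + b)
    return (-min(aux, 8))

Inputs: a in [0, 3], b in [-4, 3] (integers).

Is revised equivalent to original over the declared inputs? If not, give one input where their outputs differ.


Run the pair on a=1, b=-4.
original: aux = -4; division by zero -> ERROR
revised: aux = -4; (not (((a // (aux + (-(-5)))) * (aux * a)) == (b * b))) -> true; b = -4; ((a + aux) == abs(a)) -> false; return 4
ERROR != 4, so the rewrite changes behavior.
verdict: not equivalent; witness: a=1, b=-4


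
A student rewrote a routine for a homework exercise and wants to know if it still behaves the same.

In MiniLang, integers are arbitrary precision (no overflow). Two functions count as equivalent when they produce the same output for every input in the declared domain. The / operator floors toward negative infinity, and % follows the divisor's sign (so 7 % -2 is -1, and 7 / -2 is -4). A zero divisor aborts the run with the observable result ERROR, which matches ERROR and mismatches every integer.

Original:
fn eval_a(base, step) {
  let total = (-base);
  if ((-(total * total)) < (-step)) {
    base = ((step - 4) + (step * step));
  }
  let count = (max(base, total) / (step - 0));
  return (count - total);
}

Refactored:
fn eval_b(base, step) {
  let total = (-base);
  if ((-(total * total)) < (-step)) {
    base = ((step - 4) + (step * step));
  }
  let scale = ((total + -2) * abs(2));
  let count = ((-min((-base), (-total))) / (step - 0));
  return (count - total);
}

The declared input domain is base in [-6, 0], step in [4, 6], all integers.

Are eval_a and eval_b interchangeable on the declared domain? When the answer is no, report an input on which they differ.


The two are interchangeable: min/max/abs usage differs, statement counts differ, arithmetic usage differs, local variable names differ, constant usage differs, and every declared input agrees.
As a probe, take base=-4, step=5: eval_a runs total = 4; ((-(total * total)) < (-step)) -> true; base = 26; count = 5; return 1; eval_b runs total = 4; ((-(total * total)) < (-step)) -> true; base = 26; scale = 4; count = 5; return 1; both end at 1.
Every one of the 21 inputs gives matching results.
verdict: equivalent


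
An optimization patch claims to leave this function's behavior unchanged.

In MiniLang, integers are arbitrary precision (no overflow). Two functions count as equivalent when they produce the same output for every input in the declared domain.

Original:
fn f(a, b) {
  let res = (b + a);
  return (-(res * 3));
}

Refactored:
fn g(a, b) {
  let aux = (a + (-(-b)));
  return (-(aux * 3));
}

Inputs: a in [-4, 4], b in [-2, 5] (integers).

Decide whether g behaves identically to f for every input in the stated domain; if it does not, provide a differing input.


Equivalent — the differences include local variable names differ, yet no declared input distinguishes the two.
One worked example (a=1, b=-2) — f: res = -1; return 3; g: aux = -1; return 3; agreement on 3.
Across all 72 domain points the two functions coincide.
verdict: equivalent


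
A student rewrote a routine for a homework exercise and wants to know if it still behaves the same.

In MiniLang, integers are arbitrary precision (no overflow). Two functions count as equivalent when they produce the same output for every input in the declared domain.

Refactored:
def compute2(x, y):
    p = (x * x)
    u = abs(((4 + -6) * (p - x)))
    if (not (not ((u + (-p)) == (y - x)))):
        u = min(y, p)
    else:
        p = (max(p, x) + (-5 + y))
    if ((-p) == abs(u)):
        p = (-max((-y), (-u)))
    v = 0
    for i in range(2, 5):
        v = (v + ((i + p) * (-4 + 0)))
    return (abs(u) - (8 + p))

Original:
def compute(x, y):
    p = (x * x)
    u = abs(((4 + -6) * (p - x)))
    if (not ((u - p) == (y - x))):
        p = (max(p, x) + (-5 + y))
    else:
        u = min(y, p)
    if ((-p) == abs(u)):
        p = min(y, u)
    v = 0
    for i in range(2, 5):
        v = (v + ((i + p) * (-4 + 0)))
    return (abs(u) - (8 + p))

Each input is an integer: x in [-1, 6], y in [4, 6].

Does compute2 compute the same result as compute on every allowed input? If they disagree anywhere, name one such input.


Comparing the listings, the differences include: arithmetic usage differs, min/max/abs usage differs, boolean connective usage differs.
As a probe, take x=-1, y=6: compute runs p := 1 | u := 4 | (not ((u - p) == (y - x))): true | p := 2 | ((-p) == abs(u)): false | v := 0 | iter i=2: | v := -16 | iter i=3: | v := -36 | iter i=4: | v := -60 | result -6; compute2 runs p := 1 | u := 4 | (not (not ((u + (-p)) == (y - x)))): false | p := 2 | ((-p) == abs(u)): false | v := 0 | iter i=2: | v := -16 | iter i=3: | v := -36 | iter i=4: | v := -60 | result -6; both end at -6.
Every one of the 24 inputs gives matching results.
verdict: equivalent


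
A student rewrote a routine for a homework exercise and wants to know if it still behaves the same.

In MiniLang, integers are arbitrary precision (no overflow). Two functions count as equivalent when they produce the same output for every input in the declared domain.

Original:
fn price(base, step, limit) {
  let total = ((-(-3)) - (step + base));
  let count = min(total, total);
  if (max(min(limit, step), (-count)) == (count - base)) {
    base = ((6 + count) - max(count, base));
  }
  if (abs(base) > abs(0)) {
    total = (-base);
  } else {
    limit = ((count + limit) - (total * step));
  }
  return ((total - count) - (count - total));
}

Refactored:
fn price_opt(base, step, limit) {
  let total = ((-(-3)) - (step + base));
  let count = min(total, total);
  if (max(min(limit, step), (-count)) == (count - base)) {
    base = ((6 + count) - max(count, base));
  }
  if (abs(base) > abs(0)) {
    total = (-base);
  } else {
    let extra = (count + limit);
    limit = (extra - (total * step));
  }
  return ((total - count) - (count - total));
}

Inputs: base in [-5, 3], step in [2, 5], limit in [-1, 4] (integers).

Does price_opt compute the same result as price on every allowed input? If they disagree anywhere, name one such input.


Comparing the listings, the differences include: statement counts differ, and local variable names differ.
One worked example (base=0, step=2, limit=2) — price: total := 1 | count := 1 | (max(min(limit, step), (-count)) == (count - base)): false | (abs(base) > abs(0)): false | limit := 1 | result 0; price_opt: total := 1 | count := 1 | (max(min(limit, step), (-count)) == (count - base)): false | (abs(base) > abs(0)): false | extra := 3 | limit := 1 | result 0; agreement on 0.
Checked all 216 inputs in the declared domain: the outputs agree on every one.
verdict: equivalent


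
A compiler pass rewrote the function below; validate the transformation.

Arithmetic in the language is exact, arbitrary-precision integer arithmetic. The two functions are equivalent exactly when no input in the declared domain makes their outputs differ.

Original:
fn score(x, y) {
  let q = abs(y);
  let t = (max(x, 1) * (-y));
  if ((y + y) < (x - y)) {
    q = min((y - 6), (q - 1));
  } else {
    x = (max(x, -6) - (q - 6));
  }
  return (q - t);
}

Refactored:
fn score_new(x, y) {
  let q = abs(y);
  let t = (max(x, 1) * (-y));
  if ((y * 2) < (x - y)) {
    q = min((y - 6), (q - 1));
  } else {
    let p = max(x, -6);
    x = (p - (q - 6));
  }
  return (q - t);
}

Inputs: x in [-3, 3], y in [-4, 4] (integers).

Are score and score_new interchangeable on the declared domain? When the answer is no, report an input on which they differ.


Differences: statement counts differ, and constant usage differs, and arithmetic usage differs, and local variable names differ — yet all 63 inputs agree.
verdict: equivalent


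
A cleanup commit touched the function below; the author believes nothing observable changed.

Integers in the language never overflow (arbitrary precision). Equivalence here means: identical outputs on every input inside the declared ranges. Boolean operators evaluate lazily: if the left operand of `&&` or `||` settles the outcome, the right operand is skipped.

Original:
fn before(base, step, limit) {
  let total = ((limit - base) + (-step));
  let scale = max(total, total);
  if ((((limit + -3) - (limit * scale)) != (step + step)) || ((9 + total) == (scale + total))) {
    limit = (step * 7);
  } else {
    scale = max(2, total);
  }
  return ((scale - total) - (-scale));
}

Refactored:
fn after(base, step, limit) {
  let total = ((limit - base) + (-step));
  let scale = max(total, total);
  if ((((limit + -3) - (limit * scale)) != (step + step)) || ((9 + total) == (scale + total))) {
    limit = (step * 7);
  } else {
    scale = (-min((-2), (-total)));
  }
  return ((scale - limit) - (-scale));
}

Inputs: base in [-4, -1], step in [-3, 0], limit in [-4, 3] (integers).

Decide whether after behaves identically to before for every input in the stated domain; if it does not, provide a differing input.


Take base=-4, step=-3, limit=-4.
before: total becomes 3; next scale becomes 3; next ((((limit + -3) - (limit * scale)) != (step + step)) || ((9 + total) == (scale + total))) evaluates to true; next limit becomes -21; next final value 3
after: total becomes 3; next scale becomes 3; next ((((limit + -3) - (limit * scale)) != (step + step)) || ((9 + total) == (scale + total))) evaluates to true; next limit becomes -21; next final value 27
3 against 27: the behavior changed.
verdict: not equivalent; witness: base=-4, step=-3, limit=-4


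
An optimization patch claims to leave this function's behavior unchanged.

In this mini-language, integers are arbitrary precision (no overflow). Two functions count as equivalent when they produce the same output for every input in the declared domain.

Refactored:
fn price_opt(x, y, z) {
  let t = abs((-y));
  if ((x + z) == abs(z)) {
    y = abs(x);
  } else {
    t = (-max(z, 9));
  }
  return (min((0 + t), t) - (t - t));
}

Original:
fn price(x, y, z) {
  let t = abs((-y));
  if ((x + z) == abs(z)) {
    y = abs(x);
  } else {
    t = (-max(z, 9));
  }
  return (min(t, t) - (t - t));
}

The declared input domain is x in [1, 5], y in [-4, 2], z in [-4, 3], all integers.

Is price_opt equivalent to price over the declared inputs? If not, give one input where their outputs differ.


Behavior is preserved: although arithmetic usage differs, plus constant usage differs, the outputs never diverge.
Tracing x=4, y=-3, z=-4: price: t becomes 3; next ((x + z) == abs(z)) evaluates to false; next t becomes -9; next final value -9 | price_opt: t becomes 3; next ((x + z) == abs(z)) evaluates to false; next t becomes -9; next final value -9 — matching result -9.
An exhaustive pass over the 280 declared inputs shows identical outputs.
verdict: equivalent


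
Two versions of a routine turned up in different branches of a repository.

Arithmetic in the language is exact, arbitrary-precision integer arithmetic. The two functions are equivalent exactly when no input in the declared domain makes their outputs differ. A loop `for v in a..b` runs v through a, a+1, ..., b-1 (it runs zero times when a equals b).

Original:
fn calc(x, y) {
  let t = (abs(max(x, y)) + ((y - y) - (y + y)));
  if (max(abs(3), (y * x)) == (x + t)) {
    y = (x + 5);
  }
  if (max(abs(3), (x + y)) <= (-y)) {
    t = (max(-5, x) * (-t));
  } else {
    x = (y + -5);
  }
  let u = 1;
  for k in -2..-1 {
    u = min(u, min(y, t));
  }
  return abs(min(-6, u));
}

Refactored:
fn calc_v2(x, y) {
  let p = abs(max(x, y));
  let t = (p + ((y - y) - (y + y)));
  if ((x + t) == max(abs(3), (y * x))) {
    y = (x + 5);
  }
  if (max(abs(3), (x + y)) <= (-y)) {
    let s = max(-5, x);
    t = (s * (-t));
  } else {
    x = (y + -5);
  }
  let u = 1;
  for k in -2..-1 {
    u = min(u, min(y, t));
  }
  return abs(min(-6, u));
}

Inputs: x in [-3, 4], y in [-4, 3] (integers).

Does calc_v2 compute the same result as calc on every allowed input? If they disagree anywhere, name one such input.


Changes here: local variable names differ, and statement counts differ; the full 64-point sweep finds no disagreement.
verdict: equivalent
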